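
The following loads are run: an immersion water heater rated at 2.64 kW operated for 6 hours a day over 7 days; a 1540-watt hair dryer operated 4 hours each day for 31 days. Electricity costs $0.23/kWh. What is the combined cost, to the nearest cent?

$69.42

immersion water heater: Runtime = 6 h/day × 7 days = 42 h
immersion water heater: 2.64 kW × 42 h = 110.88 kWh
hair dryer: Runtime = 4 h/day × 31 days = 124 h
hair dryer: 1.54 kW × 124 h = 190.96 kWh
Total energy = 301.84 kWh
Cost = 301.84 × $0.23 = $69.42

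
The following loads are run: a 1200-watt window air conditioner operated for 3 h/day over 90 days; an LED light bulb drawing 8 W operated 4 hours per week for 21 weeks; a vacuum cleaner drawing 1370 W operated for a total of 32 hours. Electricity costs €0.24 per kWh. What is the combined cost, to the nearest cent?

window air conditioner: Runtime = 3 h/day × 90 days = 270 h
window air conditioner: 1.2 kW × 270 h = 324 kWh
LED light bulb: Runtime = 4 h/week × 21 weeks = 84 h
LED light bulb: 0.008 kW × 84 h = 0.672 kWh
vacuum cleaner: 1.37 kW × 32 h = 43.84 kWh
Total energy = 368.512 kWh
Cost = 368.512 × €0.24 = €88.44

€88.44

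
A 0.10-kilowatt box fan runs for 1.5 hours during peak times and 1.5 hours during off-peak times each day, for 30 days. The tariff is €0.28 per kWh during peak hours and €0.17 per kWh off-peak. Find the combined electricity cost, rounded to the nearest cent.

€2.03

Peak energy = 0.1 kW × 1.5 h × 30 = 4.5 kWh
Off-peak energy = 0.1 kW × 1.5 h × 30 = 4.5 kWh
Cost = 4.5 × €0.28 + 4.5 × €0.17 = €1.26 + €0.765 = €2.03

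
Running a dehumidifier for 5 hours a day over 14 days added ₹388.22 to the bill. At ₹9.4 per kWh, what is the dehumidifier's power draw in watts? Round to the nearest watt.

Energy = ₹388.22 ÷ ₹9.4/kWh = 41.3 kWh
Runtime = 5 h/day × 14 days = 70 h
Power = 41.3 kWh ÷ 70 h = 0.59 kW = 590 W

590 W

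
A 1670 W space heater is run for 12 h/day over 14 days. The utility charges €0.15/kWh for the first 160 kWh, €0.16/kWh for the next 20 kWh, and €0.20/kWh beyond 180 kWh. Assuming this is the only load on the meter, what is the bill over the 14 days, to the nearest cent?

€47.31

Runtime = 12 h/day × 14 days = 168 h
Energy = 1.67 kW × 168 h = 280.56 kWh
Tier 1 (0–160 kWh): 160 × €0.15 = €24
Tier 2 (160–180 kWh): 20 × €0.16 = €3.2
Above 180 kWh: 100.56 × €0.20 = €20.112
Bill = €47.31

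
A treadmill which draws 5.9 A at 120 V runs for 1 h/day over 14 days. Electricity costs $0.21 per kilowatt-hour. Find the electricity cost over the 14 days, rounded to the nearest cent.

$2.08

Power = 5.9 A × 120 V = 708 W = 0.708 kW
Runtime = 1 h/day × 14 days = 14 h
Energy = 0.708 kW × 14 h = 9.912 kWh
Cost = 9.912 kWh × $0.21/kWh = $2.08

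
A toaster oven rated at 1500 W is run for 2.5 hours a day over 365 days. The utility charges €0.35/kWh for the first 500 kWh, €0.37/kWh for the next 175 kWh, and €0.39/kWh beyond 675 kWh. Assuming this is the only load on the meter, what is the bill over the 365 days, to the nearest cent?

€510.31

Runtime = 2.5 h/day × 365 days = 912.5 h
Energy = 1.5 kW × 912.5 h = 1368.75 kWh
Tier 1 (0–500 kWh): 500 × €0.35 = €175
Tier 2 (500–675 kWh): 175 × €0.37 = €64.75
Above 675 kWh: 693.75 × €0.39 = €270.5625
Bill = €510.31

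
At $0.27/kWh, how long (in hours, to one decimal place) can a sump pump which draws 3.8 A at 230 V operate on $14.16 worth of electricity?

60.0 h

Power = 3.8 A × 230 V = 874 W = 0.874 kW
Energy available = $14.16 ÷ $0.27/kWh = 52.4444 kWh
Hours = 52.4444 kWh ÷ 0.874 kW = 60.0 h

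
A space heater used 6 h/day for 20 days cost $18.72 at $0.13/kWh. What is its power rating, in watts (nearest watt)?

1200 W

Energy = $18.72 ÷ $0.13/kWh = 144 kWh
Runtime = 6 h/day × 20 days = 120 h
Power = 144 kWh ÷ 120 h = 1.2 kW = 1200 W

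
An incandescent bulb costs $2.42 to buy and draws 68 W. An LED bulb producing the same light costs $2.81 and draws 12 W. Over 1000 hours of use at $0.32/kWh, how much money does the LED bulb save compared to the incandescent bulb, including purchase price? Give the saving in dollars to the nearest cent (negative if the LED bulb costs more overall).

$17.53

incandescent bulb: $2.42 + (68/1000) kW × 1000 h × $0.32 = $2.42 + $21.76 = $24.18
LED bulb: $2.81 + (12/1000) kW × 1000 h × $0.32 = $2.81 + $3.84 = $6.65
Saving = $24.18 − $6.65 = $17.53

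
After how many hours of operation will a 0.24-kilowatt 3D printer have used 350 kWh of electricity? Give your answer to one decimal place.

1458.3 h

Hours = 350 kWh ÷ 0.24 kW = 1458.3 h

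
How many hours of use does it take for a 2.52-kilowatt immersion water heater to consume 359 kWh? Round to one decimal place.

Hours = 359 kWh ÷ 2.52 kW = 142.5 h

142.5 h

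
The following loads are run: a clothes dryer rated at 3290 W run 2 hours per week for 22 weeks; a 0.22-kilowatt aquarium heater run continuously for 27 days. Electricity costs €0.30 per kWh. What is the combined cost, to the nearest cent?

€86.20

clothes dryer: Runtime = 2 h/week × 22 weeks = 44 h
clothes dryer: 3.29 kW × 44 h = 144.76 kWh
aquarium heater: Runtime = 24 h × 27 = 648 h
aquarium heater: 0.22 kW × 648 h = 142.56 kWh
Total energy = 287.32 kWh
Cost = 287.32 × €0.30 = €86.20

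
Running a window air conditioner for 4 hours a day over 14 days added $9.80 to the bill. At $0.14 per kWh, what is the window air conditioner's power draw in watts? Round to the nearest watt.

Energy = $9.80 ÷ $0.14/kWh = 70 kWh
Runtime = 4 h/day × 14 days = 56 h
Power = 70 kWh ÷ 56 h = 1.25 kW = 1250 W

1250 W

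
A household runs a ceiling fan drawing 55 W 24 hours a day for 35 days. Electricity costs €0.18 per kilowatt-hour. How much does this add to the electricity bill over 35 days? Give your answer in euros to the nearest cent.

Runtime = 24 h × 35 = 840 h
Energy = 0.055 kW × 840 h = 46.2 kWh
Cost = 46.2 kWh × €0.18/kWh = €8.32

€8.32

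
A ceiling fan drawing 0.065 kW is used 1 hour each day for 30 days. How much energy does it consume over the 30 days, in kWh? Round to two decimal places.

Runtime = 1 h/day × 30 days = 30 h
Energy = 0.065 kW × 30 h = 1.95 kWh

1.95 kWh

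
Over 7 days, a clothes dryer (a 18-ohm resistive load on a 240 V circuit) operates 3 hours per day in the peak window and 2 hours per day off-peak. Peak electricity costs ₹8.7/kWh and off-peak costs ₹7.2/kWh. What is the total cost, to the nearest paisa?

₹907.20

Power = V²/R = 240²/18 = 3200 W = 3.2 kW
Peak energy = 3.2 kW × 3 h × 7 = 67.2 kWh
Off-peak energy = 3.2 kW × 2 h × 7 = 44.8 kWh
Cost = 67.2 × ₹8.7 + 44.8 × ₹7.2 = ₹584.64 + ₹322.56 = ₹907.20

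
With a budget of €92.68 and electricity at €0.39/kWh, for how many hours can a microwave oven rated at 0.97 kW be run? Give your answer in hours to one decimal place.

245.0 h

Energy available = €92.68 ÷ €0.39/kWh = 237.641 kWh
Hours = 237.641 kWh ÷ 0.97 kW = 245.0 h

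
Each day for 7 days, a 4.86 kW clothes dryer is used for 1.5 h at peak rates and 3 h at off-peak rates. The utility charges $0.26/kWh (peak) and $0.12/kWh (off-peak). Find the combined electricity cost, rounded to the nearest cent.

$25.52

Peak energy = 4.86 kW × 1.5 h × 7 = 51.03 kWh
Off-peak energy = 4.86 kW × 3 h × 7 = 102.06 kWh
Cost = 51.03 × $0.26 + 102.06 × $0.12 = $13.2678 + $12.2472 = $25.52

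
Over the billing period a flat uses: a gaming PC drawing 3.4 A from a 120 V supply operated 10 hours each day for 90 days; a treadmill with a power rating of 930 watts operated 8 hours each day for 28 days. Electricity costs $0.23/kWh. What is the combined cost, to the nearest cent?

$132.37

gaming PC: Power = 3.4 A × 120 V = 408 W = 0.408 kW
gaming PC: Runtime = 10 h/day × 90 days = 900 h
gaming PC: 0.408 kW × 900 h = 367.2 kWh
treadmill: Runtime = 8 h/day × 28 days = 224 h
treadmill: 0.93 kW × 224 h = 208.32 kWh
Total energy = 575.52 kWh
Cost = 575.52 × $0.23 = $132.37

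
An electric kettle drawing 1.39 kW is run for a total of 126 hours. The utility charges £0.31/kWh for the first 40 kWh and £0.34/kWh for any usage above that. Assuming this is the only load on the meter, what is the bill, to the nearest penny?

Energy = 1.39 kW × 126 h = 175.14 kWh
Tier 1 (0–40 kWh): 40 × £0.31 = £12.4
Above 40 kWh: 135.14 × £0.34 = £45.9476
Bill = £58.35

£58.35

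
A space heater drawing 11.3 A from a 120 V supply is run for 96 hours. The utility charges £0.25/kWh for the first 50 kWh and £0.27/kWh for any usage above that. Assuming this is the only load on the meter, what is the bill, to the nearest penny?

£34.15

Power = 11.3 A × 120 V = 1356 W = 1.356 kW
Energy = 1.356 kW × 96 h = 130.176 kWh
Tier 1 (0–50 kWh): 50 × £0.25 = £12.5
Above 50 kWh: 80.176 × £0.27 = £21.64752
Bill = £34.15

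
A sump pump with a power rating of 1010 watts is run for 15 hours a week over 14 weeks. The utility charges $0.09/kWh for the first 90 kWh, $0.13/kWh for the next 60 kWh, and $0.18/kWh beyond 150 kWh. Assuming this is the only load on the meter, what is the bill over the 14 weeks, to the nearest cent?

$27.08

Runtime = 15 h/week × 14 weeks = 210 h
Energy = 1.01 kW × 210 h = 212.1 kWh
Tier 1 (0–90 kWh): 90 × $0.09 = $8.1
Tier 2 (90–150 kWh): 60 × $0.13 = $7.8
Above 150 kWh: 62.1 × $0.18 = $11.178
Bill = $27.08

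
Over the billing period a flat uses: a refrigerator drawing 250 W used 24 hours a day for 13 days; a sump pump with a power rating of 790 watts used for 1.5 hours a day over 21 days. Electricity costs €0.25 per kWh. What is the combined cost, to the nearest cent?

refrigerator: Runtime = 24 h × 13 = 312 h
refrigerator: 0.25 kW × 312 h = 78 kWh
sump pump: Runtime = 1.5 h/day × 21 days = 31.5 h
sump pump: 0.79 kW × 31.5 h = 24.885 kWh
Total energy = 102.885 kWh
Cost = 102.885 × €0.25 = €25.72

€25.72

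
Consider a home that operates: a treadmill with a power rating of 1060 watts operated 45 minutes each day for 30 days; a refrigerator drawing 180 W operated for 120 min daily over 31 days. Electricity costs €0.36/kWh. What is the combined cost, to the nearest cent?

€12.60

treadmill: Runtime = 45 min × 30 = 1350 min = 22.5 h
treadmill: 1.06 kW × 22.5 h = 23.85 kWh
refrigerator: Runtime = 120 min × 31 = 3720 min = 62 h
refrigerator: 0.18 kW × 62 h = 11.16 kWh
Total energy = 35.01 kWh
Cost = 35.01 × €0.36 = €12.60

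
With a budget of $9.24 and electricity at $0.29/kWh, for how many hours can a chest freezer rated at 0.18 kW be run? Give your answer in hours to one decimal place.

177.0 h

Energy available = $9.24 ÷ $0.29/kWh = 31.8621 kWh
Hours = 31.8621 kWh ÷ 0.18 kW = 177.0 h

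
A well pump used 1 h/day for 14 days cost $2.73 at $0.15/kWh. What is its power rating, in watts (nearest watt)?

1300 W

Energy = $2.73 ÷ $0.15/kWh = 18.2 kWh
Runtime = 1 h/day × 14 days = 14 h
Power = 18.2 kWh ÷ 14 h = 1.3 kW = 1300 W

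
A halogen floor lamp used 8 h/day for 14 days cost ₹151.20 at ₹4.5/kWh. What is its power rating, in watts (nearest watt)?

Energy = ₹151.20 ÷ ₹4.5/kWh = 33.6 kWh
Runtime = 8 h/day × 14 days = 112 h
Power = 33.6 kWh ÷ 112 h = 0.3 kW = 300 W

300 W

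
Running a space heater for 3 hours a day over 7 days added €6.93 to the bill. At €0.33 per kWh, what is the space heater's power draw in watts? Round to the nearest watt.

1000 W

Energy = €6.93 ÷ €0.33/kWh = 21 kWh
Runtime = 3 h/day × 7 days = 21 h
Power = 21 kWh ÷ 21 h = 1 kW = 1000 W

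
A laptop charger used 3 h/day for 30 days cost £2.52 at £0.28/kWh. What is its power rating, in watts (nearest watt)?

Energy = £2.52 ÷ £0.28/kWh = 9 kWh
Runtime = 3 h/day × 30 days = 90 h
Power = 9 kWh ÷ 90 h = 0.1 kW = 100 W

100 W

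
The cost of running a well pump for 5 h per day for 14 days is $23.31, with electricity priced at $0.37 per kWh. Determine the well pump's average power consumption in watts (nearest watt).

900 W

Energy = $23.31 ÷ $0.37/kWh = 63 kWh
Runtime = 5 h/day × 14 days = 70 h
Power = 63 kWh ÷ 70 h = 0.9 kW = 900 W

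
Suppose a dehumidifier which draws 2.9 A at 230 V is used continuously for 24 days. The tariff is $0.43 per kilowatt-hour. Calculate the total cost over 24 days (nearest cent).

Power = 2.9 A × 230 V = 667 W = 0.667 kW
Runtime = 24 h × 24 = 576 h
Energy = 0.667 kW × 576 h = 384.192 kWh
Cost = 384.192 kWh × $0.43/kWh = $165.20

$165.20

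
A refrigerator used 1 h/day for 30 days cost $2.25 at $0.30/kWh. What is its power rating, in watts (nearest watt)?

Energy = $2.25 ÷ $0.30/kWh = 7.5 kWh
Runtime = 1 h/day × 30 days = 30 h
Power = 7.5 kWh ÷ 30 h = 0.25 kW = 250 W

250 W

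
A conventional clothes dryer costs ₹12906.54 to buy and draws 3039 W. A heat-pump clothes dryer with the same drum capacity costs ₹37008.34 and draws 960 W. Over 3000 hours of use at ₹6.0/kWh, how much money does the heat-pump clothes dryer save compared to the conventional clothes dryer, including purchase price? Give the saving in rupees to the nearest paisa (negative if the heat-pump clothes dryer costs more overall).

conventional clothes dryer: ₹12906.54 + (3039/1000) kW × 3000 h × ₹6.0 = ₹12906.54 + ₹54702 = ₹67608.54
heat-pump clothes dryer: ₹37008.34 + (960/1000) kW × 3000 h × ₹6.0 = ₹37008.34 + ₹17280 = ₹54288.34
Saving = ₹67608.54 − ₹54288.34 = ₹13320.2

₹13320.20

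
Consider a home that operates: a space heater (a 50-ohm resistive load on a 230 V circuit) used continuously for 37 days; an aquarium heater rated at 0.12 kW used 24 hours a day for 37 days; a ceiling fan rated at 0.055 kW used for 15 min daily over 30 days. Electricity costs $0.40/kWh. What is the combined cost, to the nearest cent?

$418.59

space heater: Power = V²/R = 230²/50 = 1058 W = 1.058 kW
space heater: Runtime = 24 h × 37 = 888 h
space heater: 1.058 kW × 888 h = 939.504 kWh
aquarium heater: Runtime = 24 h × 37 = 888 h
aquarium heater: 0.12 kW × 888 h = 106.56 kWh
ceiling fan: Runtime = 15 min × 30 = 450 min = 7.5 h
ceiling fan: 0.055 kW × 7.5 h = 0.4125 kWh
Total energy = 1046.4765 kWh
Cost = 1046.4765 × $0.40 = $418.59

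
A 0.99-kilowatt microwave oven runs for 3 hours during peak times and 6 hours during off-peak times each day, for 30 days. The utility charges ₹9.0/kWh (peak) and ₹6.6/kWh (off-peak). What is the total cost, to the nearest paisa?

₹1978.02

Peak energy = 0.99 kW × 3 h × 30 = 89.1 kWh
Off-peak energy = 0.99 kW × 6 h × 30 = 178.2 kWh
Cost = 89.1 × ₹9.0 + 178.2 × ₹6.6 = ₹801.9 + ₹1176.12 = ₹1978.02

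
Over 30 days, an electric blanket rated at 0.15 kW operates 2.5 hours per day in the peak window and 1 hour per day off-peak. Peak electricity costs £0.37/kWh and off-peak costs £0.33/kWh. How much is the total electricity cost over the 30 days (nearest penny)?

Peak energy = 0.15 kW × 2.5 h × 30 = 11.25 kWh
Off-peak energy = 0.15 kW × 1 h × 30 = 4.5 kWh
Cost = 11.25 × £0.37 + 4.5 × £0.33 = £4.1625 + £1.485 = £5.65

£5.65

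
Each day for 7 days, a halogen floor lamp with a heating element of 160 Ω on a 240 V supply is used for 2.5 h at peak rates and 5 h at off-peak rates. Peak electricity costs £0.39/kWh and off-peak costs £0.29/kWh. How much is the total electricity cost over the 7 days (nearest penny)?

Power = V²/R = 240²/160 = 360 W = 0.36 kW
Peak energy = 0.36 kW × 2.5 h × 7 = 6.3 kWh
Off-peak energy = 0.36 kW × 5 h × 7 = 12.6 kWh
Cost = 6.3 × £0.39 + 12.6 × £0.29 = £2.457 + £3.654 = £6.11

£6.11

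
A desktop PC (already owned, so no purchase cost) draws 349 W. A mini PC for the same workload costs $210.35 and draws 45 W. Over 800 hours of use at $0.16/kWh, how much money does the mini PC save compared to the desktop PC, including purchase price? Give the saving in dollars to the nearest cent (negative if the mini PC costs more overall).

-$171.44

desktop PC: $0.00 + (349/1000) kW × 800 h × $0.16 = $0.00 + $44.672 = $44.672
mini PC: $210.35 + (45/1000) kW × 800 h × $0.16 = $210.35 + $5.76 = $216.11
Saving = $44.672 − $216.11 = −$171.438 → -$171.44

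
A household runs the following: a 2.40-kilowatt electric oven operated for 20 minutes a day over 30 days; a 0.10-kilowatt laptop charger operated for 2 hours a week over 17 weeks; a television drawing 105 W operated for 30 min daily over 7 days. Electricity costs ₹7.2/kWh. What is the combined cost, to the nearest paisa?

₹199.93

electric oven: Runtime = 20 min × 30 = 600 min = 10 h
electric oven: 2.4 kW × 10 h = 24 kWh
laptop charger: Runtime = 2 h/week × 17 weeks = 34 h
laptop charger: 0.1 kW × 34 h = 3.4 kWh
television: Runtime = 30 min × 7 = 210 min = 3.5 h
television: 0.105 kW × 3.5 h = 0.3675 kWh
Total energy = 27.7675 kWh
Cost = 27.7675 × ₹7.2 = ₹199.93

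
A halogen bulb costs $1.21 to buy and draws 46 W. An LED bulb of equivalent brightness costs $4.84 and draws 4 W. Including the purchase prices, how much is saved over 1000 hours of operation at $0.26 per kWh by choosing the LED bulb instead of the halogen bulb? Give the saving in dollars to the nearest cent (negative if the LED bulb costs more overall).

$7.29

halogen bulb: $1.21 + (46/1000) kW × 1000 h × $0.26 = $1.21 + $11.96 = $13.17
LED bulb: $4.84 + (4/1000) kW × 1000 h × $0.26 = $4.84 + $1.04 = $5.88
Saving = $13.17 − $5.88 = $7.29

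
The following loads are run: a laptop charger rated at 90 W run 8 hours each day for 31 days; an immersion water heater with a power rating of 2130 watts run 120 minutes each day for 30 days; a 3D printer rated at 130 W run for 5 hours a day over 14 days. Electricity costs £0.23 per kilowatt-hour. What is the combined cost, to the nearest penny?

laptop charger: Runtime = 8 h/day × 31 days = 248 h
laptop charger: 0.09 kW × 248 h = 22.32 kWh
immersion water heater: Runtime = 120 min × 30 = 3600 min = 60 h
immersion water heater: 2.13 kW × 60 h = 127.8 kWh
3D printer: Runtime = 5 h/day × 14 days = 70 h
3D printer: 0.13 kW × 70 h = 9.1 kWh
Total energy = 159.22 kWh
Cost = 159.22 × £0.23 = £36.62

£36.62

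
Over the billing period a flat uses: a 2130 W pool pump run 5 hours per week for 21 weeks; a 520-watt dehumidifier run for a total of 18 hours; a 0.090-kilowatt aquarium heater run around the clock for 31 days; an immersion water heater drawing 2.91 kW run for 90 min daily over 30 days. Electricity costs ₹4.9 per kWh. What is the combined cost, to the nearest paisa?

₹2111.51

pool pump: Runtime = 5 h/week × 21 weeks = 105 h
pool pump: 2.13 kW × 105 h = 223.65 kWh
dehumidifier: 0.52 kW × 18 h = 9.36 kWh
aquarium heater: Runtime = 24 h × 31 = 744 h
aquarium heater: 0.09 kW × 744 h = 66.96 kWh
immersion water heater: Runtime = 90 min × 30 = 2700 min = 45 h
immersion water heater: 2.91 kW × 45 h = 130.95 kWh
Total energy = 430.92 kWh
Cost = 430.92 × ₹4.9 = ₹2111.51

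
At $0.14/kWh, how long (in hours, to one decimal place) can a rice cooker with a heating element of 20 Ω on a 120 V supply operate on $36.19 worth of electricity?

Power = V²/R = 120²/20 = 720 W = 0.72 kW
Energy available = $36.19 ÷ $0.14/kWh = 258.5 kWh
Hours = 258.5 kWh ÷ 0.72 kW = 359.0 h

359.0 h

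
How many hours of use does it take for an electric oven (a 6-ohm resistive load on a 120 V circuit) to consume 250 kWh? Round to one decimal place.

104.2 h

Power = V²/R = 120²/6 = 2400 W = 2.4 kW
Hours = 250 kWh ÷ 2.4 kW = 104.2 h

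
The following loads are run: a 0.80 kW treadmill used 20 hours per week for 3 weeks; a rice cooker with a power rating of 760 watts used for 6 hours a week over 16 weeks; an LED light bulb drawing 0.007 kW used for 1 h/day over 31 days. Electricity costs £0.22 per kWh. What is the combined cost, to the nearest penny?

treadmill: Runtime = 20 h/week × 3 weeks = 60 h
treadmill: 0.8 kW × 60 h = 48 kWh
rice cooker: Runtime = 6 h/week × 16 weeks = 96 h
rice cooker: 0.76 kW × 96 h = 72.96 kWh
LED light bulb: Runtime = 1 h/day × 31 days = 31 h
LED light bulb: 0.007 kW × 31 h = 0.217 kWh
Total energy = 121.177 kWh
Cost = 121.177 × £0.22 = £26.66

£26.66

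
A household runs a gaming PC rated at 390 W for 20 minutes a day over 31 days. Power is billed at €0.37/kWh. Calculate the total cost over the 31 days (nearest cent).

Runtime = 20 min × 31 = 620 min = 10.333333… h
Energy = 0.39 kW × 10.333333… h = 4.03 kWh
Cost = 4.03 kWh × €0.37/kWh = €1.49

€1.49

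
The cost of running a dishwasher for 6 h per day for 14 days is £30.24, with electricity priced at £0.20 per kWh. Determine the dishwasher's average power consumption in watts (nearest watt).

Energy = £30.24 ÷ £0.20/kWh = 151.2 kWh
Runtime = 6 h/day × 14 days = 84 h
Power = 151.2 kWh ÷ 84 h = 1.8 kW = 1800 W

1800 W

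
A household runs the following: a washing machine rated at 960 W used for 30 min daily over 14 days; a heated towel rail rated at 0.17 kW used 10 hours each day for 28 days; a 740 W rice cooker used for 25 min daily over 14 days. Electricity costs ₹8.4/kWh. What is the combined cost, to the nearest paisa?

washing machine: Runtime = 30 min × 14 = 420 min = 7 h
washing machine: 0.96 kW × 7 h = 6.72 kWh
heated towel rail: Runtime = 10 h/day × 28 days = 280 h
heated towel rail: 0.17 kW × 280 h = 47.6 kWh
rice cooker: Runtime = 25 min × 14 = 350 min = 5.833333… h
rice cooker: 0.74 kW × 5.833333… h = 4.316666… kWh
Total energy = 58.636666… kWh
Cost = 58.636666… × ₹8.4 = ₹492.55

₹492.55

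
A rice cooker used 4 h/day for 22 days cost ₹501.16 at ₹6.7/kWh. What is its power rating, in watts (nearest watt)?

Energy = ₹501.16 ÷ ₹6.7/kWh = 74.8 kWh
Runtime = 4 h/day × 22 days = 88 h
Power = 74.8 kWh ÷ 88 h = 0.85 kW = 850 W

850 W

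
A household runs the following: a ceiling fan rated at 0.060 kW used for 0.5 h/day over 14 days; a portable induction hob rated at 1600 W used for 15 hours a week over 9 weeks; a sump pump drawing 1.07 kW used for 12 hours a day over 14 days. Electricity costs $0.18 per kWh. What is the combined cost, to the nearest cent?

$71.31

ceiling fan: Runtime = 0.5 h/day × 14 days = 7 h
ceiling fan: 0.06 kW × 7 h = 0.42 kWh
portable induction hob: Runtime = 15 h/week × 9 weeks = 135 h
portable induction hob: 1.6 kW × 135 h = 216 kWh
sump pump: Runtime = 12 h/day × 14 days = 168 h
sump pump: 1.07 kW × 168 h = 179.76 kWh
Total energy = 396.18 kWh
Cost = 396.18 × $0.18 = $71.31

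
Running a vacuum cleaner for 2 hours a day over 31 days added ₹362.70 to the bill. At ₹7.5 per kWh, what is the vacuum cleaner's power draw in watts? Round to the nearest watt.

Energy = ₹362.70 ÷ ₹7.5/kWh = 48.36 kWh
Runtime = 2 h/day × 31 days = 62 h
Power = 48.36 kWh ÷ 62 h = 0.78 kW = 780 W

780 W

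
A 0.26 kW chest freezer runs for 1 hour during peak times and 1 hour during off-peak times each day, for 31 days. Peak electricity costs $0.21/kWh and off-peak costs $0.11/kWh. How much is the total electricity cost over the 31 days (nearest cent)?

$2.58

Peak energy = 0.26 kW × 1 h × 31 = 8.06 kWh
Off-peak energy = 0.26 kW × 1 h × 31 = 8.06 kWh
Cost = 8.06 × $0.21 + 8.06 × $0.11 = $1.6926 + $0.8866 = $2.58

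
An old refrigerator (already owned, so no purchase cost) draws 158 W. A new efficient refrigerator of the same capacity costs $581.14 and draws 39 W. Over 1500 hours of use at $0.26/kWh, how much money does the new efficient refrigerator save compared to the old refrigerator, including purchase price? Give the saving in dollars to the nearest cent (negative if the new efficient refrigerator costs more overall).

-$534.73

old refrigerator: $0.00 + (158/1000) kW × 1500 h × $0.26 = $0.00 + $61.62 = $61.62
new efficient refrigerator: $581.14 + (39/1000) kW × 1500 h × $0.26 = $581.14 + $15.21 = $596.35
Saving = $61.62 − $596.35 = −$534.73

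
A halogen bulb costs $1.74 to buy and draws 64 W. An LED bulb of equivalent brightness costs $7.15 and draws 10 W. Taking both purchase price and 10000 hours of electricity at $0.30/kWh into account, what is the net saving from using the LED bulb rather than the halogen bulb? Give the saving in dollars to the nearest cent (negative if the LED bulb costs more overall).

$156.59

halogen bulb: $1.74 + (64/1000) kW × 10000 h × $0.30 = $1.74 + $192 = $193.74
LED bulb: $7.15 + (10/1000) kW × 10000 h × $0.30 = $7.15 + $30 = $37.15
Saving = $193.74 − $37.15 = $156.59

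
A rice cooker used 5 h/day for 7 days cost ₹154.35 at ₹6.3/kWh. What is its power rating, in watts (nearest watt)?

Energy = ₹154.35 ÷ ₹6.3/kWh = 24.5 kWh
Runtime = 5 h/day × 7 days = 35 h
Power = 24.5 kWh ÷ 35 h = 0.7 kW = 700 W

700 W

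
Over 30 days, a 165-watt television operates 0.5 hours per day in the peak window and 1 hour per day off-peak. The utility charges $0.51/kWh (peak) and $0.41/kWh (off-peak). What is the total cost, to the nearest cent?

Peak energy = 0.165 kW × 0.5 h × 30 = 2.475 kWh
Off-peak energy = 0.165 kW × 1 h × 30 = 4.95 kWh
Cost = 2.475 × $0.51 + 4.95 × $0.41 = $1.26225 + $2.0295 = $3.29

$3.29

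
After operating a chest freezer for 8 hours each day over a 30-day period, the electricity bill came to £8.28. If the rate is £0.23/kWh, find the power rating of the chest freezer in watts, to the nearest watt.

150 W

Energy = £8.28 ÷ £0.23/kWh = 36 kWh
Runtime = 8 h/day × 30 days = 240 h
Power = 36 kWh ÷ 240 h = 0.15 kW = 150 W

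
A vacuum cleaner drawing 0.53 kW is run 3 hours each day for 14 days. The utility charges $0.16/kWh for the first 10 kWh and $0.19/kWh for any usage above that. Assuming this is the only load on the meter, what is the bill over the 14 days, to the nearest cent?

$3.93

Runtime = 3 h/day × 14 days = 42 h
Energy = 0.53 kW × 42 h = 22.26 kWh
Tier 1 (0–10 kWh): 10 × $0.16 = $1.6
Above 10 kWh: 12.26 × $0.19 = $2.3294
Bill = $3.93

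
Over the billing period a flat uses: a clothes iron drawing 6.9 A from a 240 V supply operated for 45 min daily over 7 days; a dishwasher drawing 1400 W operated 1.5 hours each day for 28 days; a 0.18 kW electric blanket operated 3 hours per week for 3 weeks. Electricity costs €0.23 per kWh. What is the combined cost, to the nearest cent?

€15.90

clothes iron: Power = 6.9 A × 240 V = 1656 W = 1.656 kW
clothes iron: Runtime = 45 min × 7 = 315 min = 5.25 h
clothes iron: 1.656 kW × 5.25 h = 8.694 kWh
dishwasher: Runtime = 1.5 h/day × 28 days = 42 h
dishwasher: 1.4 kW × 42 h = 58.8 kWh
electric blanket: Runtime = 3 h/week × 3 weeks = 9 h
electric blanket: 0.18 kW × 9 h = 1.62 kWh
Total energy = 69.114 kWh
Cost = 69.114 × €0.23 = €15.90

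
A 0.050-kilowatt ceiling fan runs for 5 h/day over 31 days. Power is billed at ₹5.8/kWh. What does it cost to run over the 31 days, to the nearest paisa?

₹44.95

Runtime = 5 h/day × 31 days = 155 h
Energy = 0.05 kW × 155 h = 7.75 kWh
Cost = 7.75 kWh × ₹5.8/kWh = ₹44.95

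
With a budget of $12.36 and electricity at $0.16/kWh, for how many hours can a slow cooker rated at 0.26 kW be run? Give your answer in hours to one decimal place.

297.1 h

Energy available = $12.36 ÷ $0.16/kWh = 77.25 kWh
Hours = 77.25 kWh ÷ 0.26 kW = 297.1 h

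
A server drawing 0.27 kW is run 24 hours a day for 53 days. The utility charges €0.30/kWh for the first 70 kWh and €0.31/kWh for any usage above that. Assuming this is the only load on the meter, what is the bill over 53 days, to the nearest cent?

€105.77

Runtime = 24 h × 53 = 1272 h
Energy = 0.27 kW × 1272 h = 343.44 kWh
Tier 1 (0–70 kWh): 70 × €0.30 = €21
Above 70 kWh: 273.44 × €0.31 = €84.7664
Bill = €105.77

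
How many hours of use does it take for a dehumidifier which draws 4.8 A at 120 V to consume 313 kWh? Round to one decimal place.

543.4 h

Power = 4.8 A × 120 V = 576 W = 0.576 kW
Hours = 313 kWh ÷ 0.576 kW = 543.4 h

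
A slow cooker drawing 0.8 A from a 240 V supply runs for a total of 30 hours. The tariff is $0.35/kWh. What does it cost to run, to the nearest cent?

Power = 0.8 A × 240 V = 192 W = 0.192 kW
Energy = 0.192 kW × 30 h = 5.76 kWh
Cost = 5.76 kWh × $0.35/kWh = $2.02

$2.02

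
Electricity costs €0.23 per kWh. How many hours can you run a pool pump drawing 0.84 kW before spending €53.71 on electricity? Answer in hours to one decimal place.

278.0 h

Energy available = €53.71 ÷ €0.23/kWh = 233.5217 kWh
Hours = 233.5217 kWh ÷ 0.84 kW = 278.0 h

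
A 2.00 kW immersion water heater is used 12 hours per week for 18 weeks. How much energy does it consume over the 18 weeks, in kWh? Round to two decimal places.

432.00 kWh

Runtime = 12 h/week × 18 weeks = 216 h
Energy = 2 kW × 216 h = 432 kWh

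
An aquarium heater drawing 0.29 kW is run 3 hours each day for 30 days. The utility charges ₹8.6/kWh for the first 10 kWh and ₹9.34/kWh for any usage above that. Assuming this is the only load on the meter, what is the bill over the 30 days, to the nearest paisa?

₹236.37

Runtime = 3 h/day × 30 days = 90 h
Energy = 0.29 kW × 90 h = 26.1 kWh
Tier 1 (0–10 kWh): 10 × ₹8.6 = ₹86
Above 10 kWh: 16.1 × ₹9.34 = ₹150.374
Bill = ₹236.37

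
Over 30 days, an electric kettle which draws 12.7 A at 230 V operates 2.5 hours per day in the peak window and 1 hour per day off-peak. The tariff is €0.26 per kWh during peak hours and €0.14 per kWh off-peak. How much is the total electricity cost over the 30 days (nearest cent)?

€69.23

Power = 12.7 A × 230 V = 2921 W = 2.921 kW
Peak energy = 2.921 kW × 2.5 h × 30 = 219.075 kWh
Off-peak energy = 2.921 kW × 1 h × 30 = 87.63 kWh
Cost = 219.075 × €0.26 + 87.63 × €0.14 = €56.9595 + €12.2682 = €69.23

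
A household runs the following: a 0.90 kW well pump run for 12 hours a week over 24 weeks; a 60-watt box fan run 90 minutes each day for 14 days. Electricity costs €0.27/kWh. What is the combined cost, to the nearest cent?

well pump: Runtime = 12 h/week × 24 weeks = 288 h
well pump: 0.9 kW × 288 h = 259.2 kWh
box fan: Runtime = 90 min × 14 = 1260 min = 21 h
box fan: 0.06 kW × 21 h = 1.26 kWh
Total energy = 260.46 kWh
Cost = 260.46 × €0.27 = €70.32

€70.32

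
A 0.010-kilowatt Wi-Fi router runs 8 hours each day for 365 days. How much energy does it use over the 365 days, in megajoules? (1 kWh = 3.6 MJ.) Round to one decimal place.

105.1 MJ

Runtime = 8 h/day × 365 days = 2920 h
Energy = 0.01 kW × 2920 h = 29.2 kWh
= 29.2 × 3.6 MJ = 105.1 MJ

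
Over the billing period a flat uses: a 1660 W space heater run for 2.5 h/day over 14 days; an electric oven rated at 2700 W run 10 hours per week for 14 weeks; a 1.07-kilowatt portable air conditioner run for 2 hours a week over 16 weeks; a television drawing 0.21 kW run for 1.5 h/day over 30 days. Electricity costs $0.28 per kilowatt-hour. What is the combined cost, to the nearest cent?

$134.34

space heater: Runtime = 2.5 h/day × 14 days = 35 h
space heater: 1.66 kW × 35 h = 58.1 kWh
electric oven: Runtime = 10 h/week × 14 weeks = 140 h
electric oven: 2.7 kW × 140 h = 378 kWh
portable air conditioner: Runtime = 2 h/week × 16 weeks = 32 h
portable air conditioner: 1.07 kW × 32 h = 34.24 kWh
television: Runtime = 1.5 h/day × 30 days = 45 h
television: 0.21 kW × 45 h = 9.45 kWh
Total energy = 479.79 kWh
Cost = 479.79 × $0.28 = $134.34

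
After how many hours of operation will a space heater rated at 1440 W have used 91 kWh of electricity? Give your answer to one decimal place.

Hours = 91 kWh ÷ 1.44 kW = 63.2 h

63.2 h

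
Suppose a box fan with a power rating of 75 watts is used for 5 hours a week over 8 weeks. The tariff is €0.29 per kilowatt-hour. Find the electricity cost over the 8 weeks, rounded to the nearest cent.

€0.87

Runtime = 5 h/week × 8 weeks = 40 h
Energy = 0.075 kW × 40 h = 3 kWh
Cost = 3 kWh × €0.29/kWh = €0.87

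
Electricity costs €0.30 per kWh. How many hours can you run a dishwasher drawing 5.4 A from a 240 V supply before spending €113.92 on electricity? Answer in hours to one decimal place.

Power = 5.4 A × 240 V = 1296 W = 1.296 kW
Energy available = €113.92 ÷ €0.30/kWh = 379.7333 kWh
Hours = 379.7333 kWh ÷ 1.296 kW = 293.0 h

293.0 h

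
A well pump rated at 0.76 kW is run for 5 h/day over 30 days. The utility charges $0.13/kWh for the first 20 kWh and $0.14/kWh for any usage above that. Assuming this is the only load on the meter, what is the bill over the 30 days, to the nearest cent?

Runtime = 5 h/day × 30 days = 150 h
Energy = 0.76 kW × 150 h = 114 kWh
Tier 1 (0–20 kWh): 20 × $0.13 = $2.6
Above 20 kWh: 94 × $0.14 = $13.16
Bill = $15.76

$15.76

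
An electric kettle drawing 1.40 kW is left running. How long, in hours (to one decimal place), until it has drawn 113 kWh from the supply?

80.7 h

Hours = 113 kWh ÷ 1.4 kW = 80.7 h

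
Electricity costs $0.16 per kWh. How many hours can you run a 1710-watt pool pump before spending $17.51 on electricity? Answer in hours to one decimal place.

64.0 h

Energy available = $17.51 ÷ $0.16/kWh = 109.4375 kWh
Hours = 109.4375 kWh ÷ 1.71 kW = 64.0 h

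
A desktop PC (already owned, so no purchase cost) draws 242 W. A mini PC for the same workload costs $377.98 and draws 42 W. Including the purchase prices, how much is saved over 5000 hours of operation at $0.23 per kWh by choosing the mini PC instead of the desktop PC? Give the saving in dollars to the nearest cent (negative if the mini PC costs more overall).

desktop PC: $0.00 + (242/1000) kW × 5000 h × $0.23 = $0.00 + $278.3 = $278.3
mini PC: $377.98 + (42/1000) kW × 5000 h × $0.23 = $377.98 + $48.3 = $426.28
Saving = $278.3 − $426.28 = −$147.98

-$147.98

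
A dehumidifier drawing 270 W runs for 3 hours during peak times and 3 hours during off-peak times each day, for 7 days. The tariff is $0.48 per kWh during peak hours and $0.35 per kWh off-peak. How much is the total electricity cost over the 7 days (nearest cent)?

Peak energy = 0.27 kW × 3 h × 7 = 5.67 kWh
Off-peak energy = 0.27 kW × 3 h × 7 = 5.67 kWh
Cost = 5.67 × $0.48 + 5.67 × $0.35 = $2.7216 + $1.9845 = $4.71

$4.71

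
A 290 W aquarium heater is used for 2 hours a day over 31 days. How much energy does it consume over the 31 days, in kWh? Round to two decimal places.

17.98 kWh

Runtime = 2 h/day × 31 days = 62 h
Energy = 0.29 kW × 62 h = 17.98 kWh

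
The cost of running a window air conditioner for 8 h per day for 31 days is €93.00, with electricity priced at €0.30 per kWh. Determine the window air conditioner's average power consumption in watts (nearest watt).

Energy = €93.00 ÷ €0.30/kWh = 310 kWh
Runtime = 8 h/day × 31 days = 248 h
Power = 310 kWh ÷ 248 h = 1.25 kW = 1250 W

1250 W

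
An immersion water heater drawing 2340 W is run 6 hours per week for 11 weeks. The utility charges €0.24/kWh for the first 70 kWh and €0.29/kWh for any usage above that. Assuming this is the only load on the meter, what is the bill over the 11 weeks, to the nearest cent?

€41.29

Runtime = 6 h/week × 11 weeks = 66 h
Energy = 2.34 kW × 66 h = 154.44 kWh
Tier 1 (0–70 kWh): 70 × €0.24 = €16.8
Above 70 kWh: 84.44 × €0.29 = €24.4876
Bill = €41.29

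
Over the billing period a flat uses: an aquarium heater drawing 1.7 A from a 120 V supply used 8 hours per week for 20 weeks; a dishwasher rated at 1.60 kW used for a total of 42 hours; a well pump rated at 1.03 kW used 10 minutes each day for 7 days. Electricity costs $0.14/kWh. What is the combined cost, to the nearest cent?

$14.15

aquarium heater: Power = 1.7 A × 120 V = 204 W = 0.204 kW
aquarium heater: Runtime = 8 h/week × 20 weeks = 160 h
aquarium heater: 0.204 kW × 160 h = 32.64 kWh
dishwasher: 1.6 kW × 42 h = 67.2 kWh
well pump: Runtime = 10 min × 7 = 70 min = 1.166666… h
well pump: 1.03 kW × 1.166666… h = 1.201666… kWh
Total energy = 101.041666… kWh
Cost = 101.041666… × $0.14 = $14.15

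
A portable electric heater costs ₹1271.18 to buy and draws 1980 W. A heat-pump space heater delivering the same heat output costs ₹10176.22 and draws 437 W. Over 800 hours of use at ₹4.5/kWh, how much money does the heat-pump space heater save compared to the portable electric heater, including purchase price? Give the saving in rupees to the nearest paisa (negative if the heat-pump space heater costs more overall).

-₹3350.24

portable electric heater: ₹1271.18 + (1980/1000) kW × 800 h × ₹4.5 = ₹1271.18 + ₹7128 = ₹8399.18
heat-pump space heater: ₹10176.22 + (437/1000) kW × 800 h × ₹4.5 = ₹10176.22 + ₹1573.2 = ₹11749.42
Saving = ₹8399.18 − ₹11749.42 = −₹3350.24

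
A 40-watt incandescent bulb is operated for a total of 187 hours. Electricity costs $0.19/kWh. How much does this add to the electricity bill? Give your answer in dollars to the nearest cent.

$1.42

Energy = 0.04 kW × 187 h = 7.48 kWh
Cost = 7.48 kWh × $0.19/kWh = $1.42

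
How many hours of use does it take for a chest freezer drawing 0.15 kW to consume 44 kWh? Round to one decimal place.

Hours = 44 kWh ÷ 0.15 kW = 293.3 h

293.3 h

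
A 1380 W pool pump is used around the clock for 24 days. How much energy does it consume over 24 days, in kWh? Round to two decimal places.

794.88 kWh

Runtime = 24 h × 24 = 576 h
Energy = 1.38 kW × 576 h = 794.88 kWh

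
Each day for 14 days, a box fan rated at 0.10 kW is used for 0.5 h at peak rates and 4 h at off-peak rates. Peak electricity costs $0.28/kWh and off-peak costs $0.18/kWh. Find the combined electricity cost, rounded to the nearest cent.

Peak energy = 0.1 kW × 0.5 h × 14 = 0.7 kWh
Off-peak energy = 0.1 kW × 4 h × 14 = 5.6 kWh
Cost = 0.7 × $0.28 + 5.6 × $0.18 = $0.196 + $1.008 = $1.20

$1.20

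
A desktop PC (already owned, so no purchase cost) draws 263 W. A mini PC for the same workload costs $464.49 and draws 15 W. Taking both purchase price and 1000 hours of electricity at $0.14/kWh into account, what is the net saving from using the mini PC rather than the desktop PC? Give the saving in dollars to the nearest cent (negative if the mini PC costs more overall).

desktop PC: $0.00 + (263/1000) kW × 1000 h × $0.14 = $0.00 + $36.82 = $36.82
mini PC: $464.49 + (15/1000) kW × 1000 h × $0.14 = $464.49 + $2.1 = $466.59
Saving = $36.82 − $466.59 = −$429.77

-$429.77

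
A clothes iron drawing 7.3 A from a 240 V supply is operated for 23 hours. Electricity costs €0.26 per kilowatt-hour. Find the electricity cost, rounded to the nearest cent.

€10.48

Power = 7.3 A × 240 V = 1752 W = 1.752 kW
Energy = 1.752 kW × 23 h = 40.296 kWh
Cost = 40.296 kWh × €0.26/kWh = €10.48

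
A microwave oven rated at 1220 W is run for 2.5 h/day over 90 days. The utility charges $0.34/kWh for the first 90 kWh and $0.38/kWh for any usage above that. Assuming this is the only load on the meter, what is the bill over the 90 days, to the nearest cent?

Runtime = 2.5 h/day × 90 days = 225 h
Energy = 1.22 kW × 225 h = 274.5 kWh
Tier 1 (0–90 kWh): 90 × $0.34 = $30.6
Above 90 kWh: 184.5 × $0.38 = $70.11
Bill = $100.71

$100.71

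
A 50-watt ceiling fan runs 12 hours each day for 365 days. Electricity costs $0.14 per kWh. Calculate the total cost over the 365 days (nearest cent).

$30.66

Runtime = 12 h/day × 365 days = 4380 h
Energy = 0.05 kW × 4380 h = 219 kWh
Cost = 219 kWh × $0.14/kWh = $30.66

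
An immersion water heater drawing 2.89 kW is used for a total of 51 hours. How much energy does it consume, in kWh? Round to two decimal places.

Energy = 2.89 kW × 51 h = 147.39 kWh

147.39 kWh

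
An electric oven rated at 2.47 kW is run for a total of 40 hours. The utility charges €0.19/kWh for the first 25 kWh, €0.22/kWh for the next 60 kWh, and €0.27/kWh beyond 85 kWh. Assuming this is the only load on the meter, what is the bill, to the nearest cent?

Energy = 2.47 kW × 40 h = 98.8 kWh
Tier 1 (0–25 kWh): 25 × €0.19 = €4.75
Tier 2 (25–85 kWh): 60 × €0.22 = €13.2
Above 85 kWh: 13.8 × €0.27 = €3.726
Bill = €21.68

€21.68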